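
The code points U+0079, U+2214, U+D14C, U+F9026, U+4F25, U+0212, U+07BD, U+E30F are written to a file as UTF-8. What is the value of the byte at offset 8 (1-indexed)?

1-indexed offset 8 is 0-indexed offset 7.
U+0079 → 1-byte form 79 at offsets 0–0.
U+2214 → 3-byte form E2 88 94 at offsets 1–3.
U+D14C → 3-byte form ED 85 8C at offsets 4–6.
U+F9026 → 4-byte form F3 B9 80 A6 at offsets 7–10.
Offset 7 falls in char 4's range; it's byte 1 of F3 B9 80 A6 = 0xF3.

0xF3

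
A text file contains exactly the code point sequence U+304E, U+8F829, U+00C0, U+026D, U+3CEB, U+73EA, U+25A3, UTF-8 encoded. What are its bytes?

E3 81 8E F2 8F A0 A9 C3 80 C9 AD E3 B3 AB E7 8F AA E2 96 A3

U+304E: 3-byte form → E3 81 8E.
U+8F829: 4-byte form → F2 8F A0 A9.
U+00C0: 2-byte form → C3 80.
U+026D: 2-byte form → C9 AD.
U+3CEB: 3-byte form → E3 B3 AB.
U+73EA: 3-byte form → E7 8F AA.
U+25A3: 3-byte form → E2 96 A3.
Concatenated (20 bytes): E3 81 8E F2 8F A0 A9 C3 80 C9 AD E3 B3 AB E7 8F AA E2 96 A3.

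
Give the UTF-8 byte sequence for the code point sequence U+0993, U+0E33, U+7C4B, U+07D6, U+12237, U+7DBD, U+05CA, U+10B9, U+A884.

E0 A6 93 E0 B8 B3 E7 B1 8B DF 96 F0 92 88 B7 E7 B6 BD D7 8A E1 82 B9 EA A2 84

U+0993: 3-byte form → E0 A6 93.
U+0E33: 3-byte form → E0 B8 B3.
U+7C4B: 3-byte form → E7 B1 8B.
U+07D6: 2-byte form → DF 96.
U+12237: 4-byte form → F0 92 88 B7.
U+7DBD: 3-byte form → E7 B6 BD.
U+05CA: 2-byte form → D7 8A.
U+10B9: 3-byte form → E1 82 B9.
U+A884: 3-byte form → EA A2 84.
Concatenated (26 bytes): E0 A6 93 E0 B8 B3 E7 B1 8B DF 96 F0 92 88 B7 E7 B6 BD D7 8A E1 82 B9 EA A2 84.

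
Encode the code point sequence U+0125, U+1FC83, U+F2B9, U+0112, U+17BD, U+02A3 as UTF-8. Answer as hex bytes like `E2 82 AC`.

U+0125: 2-byte form → C4 A5.
U+1FC83: 4-byte form → F0 9F B2 83.
U+F2B9: 3-byte form → EF 8A B9.
U+0112: 2-byte form → C4 92.
U+17BD: 3-byte form → E1 9E BD.
U+02A3: 2-byte form → CA A3.
Concatenated (16 bytes): C4 A5 F0 9F B2 83 EF 8A B9 C4 92 E1 9E BD CA A3.

C4 A5 F0 9F B2 83 EF 8A B9 C4 92 E1 9E BD CA A3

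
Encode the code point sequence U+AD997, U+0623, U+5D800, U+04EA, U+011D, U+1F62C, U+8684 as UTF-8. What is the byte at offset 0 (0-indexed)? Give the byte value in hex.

0xF2

U+AD997 → 4-byte form F2 AD A6 97 at offsets 0–3.
Offset 0 falls in char 1's range; it's byte 1 of F2 AD A6 97 = 0xF2.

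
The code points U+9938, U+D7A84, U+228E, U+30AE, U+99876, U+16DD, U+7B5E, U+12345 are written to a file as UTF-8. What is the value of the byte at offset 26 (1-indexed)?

1-indexed offset 26 is 0-indexed offset 25.
U+9938 → 3-byte form E9 A4 B8 at offsets 0–2.
U+D7A84 → 4-byte form F3 97 AA 84 at offsets 3–6.
U+228E → 3-byte form E2 8A 8E at offsets 7–9.
U+30AE → 3-byte form E3 82 AE at offsets 10–12.
U+99876 → 4-byte form F2 99 A1 B6 at offsets 13–16.
U+16DD → 3-byte form E1 9B 9D at offsets 17–19.
U+7B5E → 3-byte form E7 AD 9E at offsets 20–22.
U+12345 → 4-byte form F0 92 8D 85 at offsets 23–26.
Offset 25 falls in char 8's range; it's byte 3 of F0 92 8D 85 = 0x8D.

0x8D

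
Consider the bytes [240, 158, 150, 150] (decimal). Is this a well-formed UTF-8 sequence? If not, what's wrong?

Leading byte 0xF0 = 11110000 → 4-byte form.
Continuation bytes 0x9E=10011110, 0x96=10010110, 0x96=10010110 all match 10xxxxxx.
Decoded value 0x1E596 is ≥ 0x10000 (shortest form) and not a surrogate.

valid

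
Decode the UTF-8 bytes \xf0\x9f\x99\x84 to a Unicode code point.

Leading byte 0xF0 = 11110000 matches 11110xxx → 4-byte sequence.
Byte 1: 0xF0 = 11110000, payload 000 (3 bits).
Byte 2: 0x9F = 10011111 (10xxxxxx ✓), payload 011111.
Byte 3: 0x99 = 10011001 (10xxxxxx ✓), payload 011001.
Byte 4: 0x84 = 10000100 (10xxxxxx ✓), payload 000100.
Concatenate: 000011111011001000100 = 0x1F644 (21 bits → U+1F644).

U+1F644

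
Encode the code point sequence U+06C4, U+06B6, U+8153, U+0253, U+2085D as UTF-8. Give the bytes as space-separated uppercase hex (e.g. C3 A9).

DB 84 DA B6 E8 85 93 C9 93 F0 A0 A1 9D

U+06C4: 2-byte form → DB 84.
U+06B6: 2-byte form → DA B6.
U+8153: 3-byte form → E8 85 93.
U+0253: 2-byte form → C9 93.
U+2085D: 4-byte form → F0 A0 A1 9D.
Concatenated (13 bytes): DB 84 DA B6 E8 85 93 C9 93 F0 A0 A1 9D.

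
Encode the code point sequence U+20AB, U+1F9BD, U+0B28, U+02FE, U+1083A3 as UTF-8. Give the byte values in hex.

E2 82 AB F0 9F A6 BD E0 AC A8 CB BE F4 88 8E A3

U+20AB: 3-byte form → E2 82 AB.
U+1F9BD: 4-byte form → F0 9F A6 BD.
U+0B28: 3-byte form → E0 AC A8.
U+02FE: 2-byte form → CB BE.
U+1083A3: 4-byte form → F4 88 8E A3.
Concatenated (16 bytes): E2 82 AB F0 9F A6 BD E0 AC A8 CB BE F4 88 8E A3.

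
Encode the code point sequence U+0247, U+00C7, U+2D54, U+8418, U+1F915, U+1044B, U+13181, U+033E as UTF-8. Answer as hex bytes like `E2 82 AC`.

U+0247: 2-byte form → C9 87.
U+00C7: 2-byte form → C3 87.
U+2D54: 3-byte form → E2 B5 94.
U+8418: 3-byte form → E8 90 98.
U+1F915: 4-byte form → F0 9F A4 95.
U+1044B: 4-byte form → F0 90 91 8B.
U+13181: 4-byte form → F0 93 86 81.
U+033E: 2-byte form → CC BE.
Concatenated (24 bytes): C9 87 C3 87 E2 B5 94 E8 90 98 F0 9F A4 95 F0 90 91 8B F0 93 86 81 CC BE.

C9 87 C3 87 E2 B5 94 E8 90 98 F0 9F A4 95 F0 90 91 8B F0 93 86 81 CC BE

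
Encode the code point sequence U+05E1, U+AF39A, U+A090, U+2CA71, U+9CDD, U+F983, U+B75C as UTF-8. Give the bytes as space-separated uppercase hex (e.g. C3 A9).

U+05E1: 2-byte form → D7 A1.
U+AF39A: 4-byte form → F2 AF 8E 9A.
U+A090: 3-byte form → EA 82 90.
U+2CA71: 4-byte form → F0 AC A9 B1.
U+9CDD: 3-byte form → E9 B3 9D.
U+F983: 3-byte form → EF A6 83.
U+B75C: 3-byte form → EB 9D 9C.
Concatenated (22 bytes): D7 A1 F2 AF 8E 9A EA 82 90 F0 AC A9 B1 E9 B3 9D EF A6 83 EB 9D 9C.

D7 A1 F2 AF 8E 9A EA 82 90 F0 AC A9 B1 E9 B3 9D EF A6 83 EB 9D 9C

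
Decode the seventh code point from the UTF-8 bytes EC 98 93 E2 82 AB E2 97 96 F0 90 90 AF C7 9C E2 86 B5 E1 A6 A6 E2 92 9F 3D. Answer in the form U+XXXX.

Offset 0: leading byte 0xEC = 11101100 → 3-byte char #1 = EC 98 93.
Offset 3: leading byte 0xE2 = 11100010 → 3-byte char #2 = E2 82 AB.
Offset 6: leading byte 0xE2 = 11100010 → 3-byte char #3 = E2 97 96.
Offset 9: leading byte 0xF0 = 11110000 → 4-byte char #4 = F0 90 90 AF.
Offset 13: leading byte 0xC7 = 11000111 → 2-byte char #5 = C7 9C.
Offset 15: leading byte 0xE2 = 11100010 → 3-byte char #6 = E2 86 B5.
Offset 18: leading byte 0xE1 = 11100001 → 3-byte char #7 = E1 A6 A6.
Leading byte 0xE1 = 11100001 matches 1110xxxx → 3-byte sequence.
Byte 1: 0xE1 = 11100001, payload 0001 (4 bits).
Byte 2: 0xA6 = 10100110 (10xxxxxx ✓), payload 100110.
Byte 3: 0xA6 = 10100110 (10xxxxxx ✓), payload 100110.
Concatenate: 0001100110100110 = 0x19A6 (16 bits → U+19A6).

U+19A6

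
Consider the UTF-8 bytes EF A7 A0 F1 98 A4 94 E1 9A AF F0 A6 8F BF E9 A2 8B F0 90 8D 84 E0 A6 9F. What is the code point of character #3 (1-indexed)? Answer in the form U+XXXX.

U+16AF

Offset 0: leading byte 0xEF = 11101111 → 3-byte char #1 = EF A7 A0.
Offset 3: leading byte 0xF1 = 11110001 → 4-byte char #2 = F1 98 A4 94.
Offset 7: leading byte 0xE1 = 11100001 → 3-byte char #3 = E1 9A AF.
Leading byte 0xE1 = 11100001 matches 1110xxxx → 3-byte sequence.
Byte 1: 0xE1 = 11100001, payload 0001 (4 bits).
Byte 2: 0x9A = 10011010 (10xxxxxx ✓), payload 011010.
Byte 3: 0xAF = 10101111 (10xxxxxx ✓), payload 101111.
Concatenate: 0001011010101111 = 0x16AF (16 bits → U+16AF).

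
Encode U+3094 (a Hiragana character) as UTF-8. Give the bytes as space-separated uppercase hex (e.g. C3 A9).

U+3094 = 0x3094 = 12436 decimal. In range U+0800–U+FFFF → 3-byte form: 1110xxxx 10xxxxxx 10xxxxxx.
Binary (16 bits): 0011000010010100.
Split 4+6+6: 0011 | 000010 | 010100.
Byte 1: 11100011 = 0xE3.
Byte 2: 10000010 = 0x82.
Byte 3: 10010100 = 0x94.

E3 82 94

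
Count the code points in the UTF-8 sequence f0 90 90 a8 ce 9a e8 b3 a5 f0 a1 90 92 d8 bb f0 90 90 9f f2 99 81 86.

Byte at offset 0: 0xF0 = 11110000 → 4-byte char (#1). Advance 4.
Byte at offset 4: 0xCE = 11001110 → 2-byte char (#2). Advance 2.
Byte at offset 6: 0xE8 = 11101000 → 3-byte char (#3). Advance 3.
Byte at offset 9: 0xF0 = 11110000 → 4-byte char (#4). Advance 4.
Byte at offset 13: 0xD8 = 11011000 → 2-byte char (#5). Advance 2.
Byte at offset 15: 0xF0 = 11110000 → 4-byte char (#6). Advance 4.
Byte at offset 19: 0xF2 = 11110010 → 4-byte char (#7). Advance 4.
Reached end at offset 23 after 7 code points.

7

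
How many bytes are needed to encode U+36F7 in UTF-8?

3

U+36F7 = 0x36F7. UTF-8 uses 1 byte below 0x80, 2 below 0x800, 3 below 0x10000, 4 up to 0x10FFFF. 0x36F7 is in U+0800–U+FFFF → 3 bytes.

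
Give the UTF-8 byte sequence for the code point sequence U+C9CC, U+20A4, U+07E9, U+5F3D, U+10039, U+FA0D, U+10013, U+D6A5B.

EC A7 8C E2 82 A4 DF A9 E5 BC BD F0 90 80 B9 EF A8 8D F0 90 80 93 F3 96 A9 9B

U+C9CC: 3-byte form → EC A7 8C.
U+20A4: 3-byte form → E2 82 A4.
U+07E9: 2-byte form → DF A9.
U+5F3D: 3-byte form → E5 BC BD.
U+10039: 4-byte form → F0 90 80 B9.
U+FA0D: 3-byte form → EF A8 8D.
U+10013: 4-byte form → F0 90 80 93.
U+D6A5B: 4-byte form → F3 96 A9 9B.
Concatenated (26 bytes): EC A7 8C E2 82 A4 DF A9 E5 BC BD F0 90 80 B9 EF A8 8D F0 90 80 93 F3 96 A9 9B.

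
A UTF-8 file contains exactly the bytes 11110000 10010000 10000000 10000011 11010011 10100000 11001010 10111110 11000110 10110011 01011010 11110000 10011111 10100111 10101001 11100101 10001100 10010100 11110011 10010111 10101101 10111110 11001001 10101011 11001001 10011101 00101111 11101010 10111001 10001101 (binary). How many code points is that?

Byte at offset 0: 0xF0 = 11110000 → 4-byte char (#1). Advance 4.
Byte at offset 4: 0xD3 = 11010011 → 2-byte char (#2). Advance 2.
Byte at offset 6: 0xCA = 11001010 → 2-byte char (#3). Advance 2.
Byte at offset 8: 0xC6 = 11000110 → 2-byte char (#4). Advance 2.
Byte at offset 10: 0x5A = 01011010 → 1-byte char (#5). Advance 1.
Byte at offset 11: 0xF0 = 11110000 → 4-byte char (#6). Advance 4.
Byte at offset 15: 0xE5 = 11100101 → 3-byte char (#7). Advance 3.
Byte at offset 18: 0xF3 = 11110011 → 4-byte char (#8). Advance 4.
Byte at offset 22: 0xC9 = 11001001 → 2-byte char (#9). Advance 2.
Byte at offset 24: 0xC9 = 11001001 → 2-byte char (#10). Advance 2.
Byte at offset 26: 0x2F = 00101111 → 1-byte char (#11). Advance 1.
Byte at offset 27: 0xEA = 11101010 → 3-byte char (#12). Advance 3.
Reached end at offset 30 after 12 code points.

12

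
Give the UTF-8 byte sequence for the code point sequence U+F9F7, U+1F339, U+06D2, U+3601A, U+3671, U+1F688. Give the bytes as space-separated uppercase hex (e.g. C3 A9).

U+F9F7: 3-byte form → EF A7 B7.
U+1F339: 4-byte form → F0 9F 8C B9.
U+06D2: 2-byte form → DB 92.
U+3601A: 4-byte form → F0 B6 80 9A.
U+3671: 3-byte form → E3 99 B1.
U+1F688: 4-byte form → F0 9F 9A 88.
Concatenated (20 bytes): EF A7 B7 F0 9F 8C B9 DB 92 F0 B6 80 9A E3 99 B1 F0 9F 9A 88.

EF A7 B7 F0 9F 8C B9 DB 92 F0 B6 80 9A E3 99 B1 F0 9F 9A 88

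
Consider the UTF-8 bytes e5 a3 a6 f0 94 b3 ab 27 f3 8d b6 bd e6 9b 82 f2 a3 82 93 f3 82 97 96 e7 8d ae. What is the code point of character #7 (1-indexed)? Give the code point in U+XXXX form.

U+C25D6

Offset 0: leading byte 0xE5 = 11100101 → 3-byte char #1 = E5 A3 A6.
Offset 3: leading byte 0xF0 = 11110000 → 4-byte char #2 = F0 94 B3 AB.
Offset 7: leading byte 0x27 = 00100111 → 1-byte char #3 = 27.
Offset 8: leading byte 0xF3 = 11110011 → 4-byte char #4 = F3 8D B6 BD.
Offset 12: leading byte 0xE6 = 11100110 → 3-byte char #5 = E6 9B 82.
Offset 15: leading byte 0xF2 = 11110010 → 4-byte char #6 = F2 A3 82 93.
Offset 19: leading byte 0xF3 = 11110011 → 4-byte char #7 = F3 82 97 96.
Leading byte 0xF3 = 11110011 matches 11110xxx → 4-byte sequence.
Byte 1: 0xF3 = 11110011, payload 011 (3 bits).
Byte 2: 0x82 = 10000010 (10xxxxxx ✓), payload 000010.
Byte 3: 0x97 = 10010111 (10xxxxxx ✓), payload 010111.
Byte 4: 0x96 = 10010110 (10xxxxxx ✓), payload 010110.
Concatenate: 011000010010111010110 = 0xC25D6 (21 bits → U+C25D6).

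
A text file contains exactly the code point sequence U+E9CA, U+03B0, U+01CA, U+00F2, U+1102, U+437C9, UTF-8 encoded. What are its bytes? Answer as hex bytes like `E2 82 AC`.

U+E9CA: 3-byte form → EE A7 8A.
U+03B0: 2-byte form → CE B0.
U+01CA: 2-byte form → C7 8A.
U+00F2: 2-byte form → C3 B2.
U+1102: 3-byte form → E1 84 82.
U+437C9: 4-byte form → F1 83 9F 89.
Concatenated (16 bytes): EE A7 8A CE B0 C7 8A C3 B2 E1 84 82 F1 83 9F 89.

EE A7 8A CE B0 C7 8A C3 B2 E1 84 82 F1 83 9F 89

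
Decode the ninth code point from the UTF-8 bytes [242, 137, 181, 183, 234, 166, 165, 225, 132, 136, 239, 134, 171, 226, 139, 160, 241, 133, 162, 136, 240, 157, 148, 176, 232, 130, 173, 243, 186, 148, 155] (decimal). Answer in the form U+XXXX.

Offset 0: leading byte 0xF2 = 11110010 → 4-byte char #1 = F2 89 B5 B7.
Offset 4: leading byte 0xEA = 11101010 → 3-byte char #2 = EA A6 A5.
Offset 7: leading byte 0xE1 = 11100001 → 3-byte char #3 = E1 84 88.
Offset 10: leading byte 0xEF = 11101111 → 3-byte char #4 = EF 86 AB.
Offset 13: leading byte 0xE2 = 11100010 → 3-byte char #5 = E2 8B A0.
Offset 16: leading byte 0xF1 = 11110001 → 4-byte char #6 = F1 85 A2 88.
Offset 20: leading byte 0xF0 = 11110000 → 4-byte char #7 = F0 9D 94 B0.
Offset 24: leading byte 0xE8 = 11101000 → 3-byte char #8 = E8 82 AD.
Offset 27: leading byte 0xF3 = 11110011 → 4-byte char #9 = F3 BA 94 9B.
Leading byte 0xF3 = 11110011 matches 11110xxx → 4-byte sequence.
Byte 1: 0xF3 = 11110011, payload 011 (3 bits).
Byte 2: 0xBA = 10111010 (10xxxxxx ✓), payload 111010.
Byte 3: 0x94 = 10010100 (10xxxxxx ✓), payload 010100.
Byte 4: 0x9B = 10011011 (10xxxxxx ✓), payload 011011.
Concatenate: 011111010010100011011 = 0xFA51B (21 bits → U+FA51B).

U+FA51B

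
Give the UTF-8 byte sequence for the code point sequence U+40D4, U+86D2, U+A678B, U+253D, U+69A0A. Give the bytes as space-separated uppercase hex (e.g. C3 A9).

E4 83 94 E8 9B 92 F2 A6 9E 8B E2 94 BD F1 A9 A8 8A

U+40D4: 3-byte form → E4 83 94.
U+86D2: 3-byte form → E8 9B 92.
U+A678B: 4-byte form → F2 A6 9E 8B.
U+253D: 3-byte form → E2 94 BD.
U+69A0A: 4-byte form → F1 A9 A8 8A.
Concatenated (17 bytes): E4 83 94 E8 9B 92 F2 A6 9E 8B E2 94 BD F1 A9 A8 8A.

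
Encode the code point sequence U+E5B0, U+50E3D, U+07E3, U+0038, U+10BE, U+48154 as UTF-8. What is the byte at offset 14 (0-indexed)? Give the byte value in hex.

0x88

U+E5B0 → 3-byte form EE 96 B0 at offsets 0–2.
U+50E3D → 4-byte form F1 90 B8 BD at offsets 3–6.
U+07E3 → 2-byte form DF A3 at offsets 7–8.
U+0038 → 1-byte form 38 at offsets 9–9.
U+10BE → 3-byte form E1 82 BE at offsets 10–12.
U+48154 → 4-byte form F1 88 85 94 at offsets 13–16.
Offset 14 falls in char 6's range; it's byte 2 of F1 88 85 94 = 0x88.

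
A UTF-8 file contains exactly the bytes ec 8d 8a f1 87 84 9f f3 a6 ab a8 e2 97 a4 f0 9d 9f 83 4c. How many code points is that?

6

Byte at offset 0: 0xEC = 11101100 → 3-byte char (#1). Advance 3.
Byte at offset 3: 0xF1 = 11110001 → 4-byte char (#2). Advance 4.
Byte at offset 7: 0xF3 = 11110011 → 4-byte char (#3). Advance 4.
Byte at offset 11: 0xE2 = 11100010 → 3-byte char (#4). Advance 3.
Byte at offset 14: 0xF0 = 11110000 → 4-byte char (#5). Advance 4.
Byte at offset 18: 0x4C = 01001100 → 1-byte char (#6). Advance 1.
Reached end at offset 19 after 6 code points.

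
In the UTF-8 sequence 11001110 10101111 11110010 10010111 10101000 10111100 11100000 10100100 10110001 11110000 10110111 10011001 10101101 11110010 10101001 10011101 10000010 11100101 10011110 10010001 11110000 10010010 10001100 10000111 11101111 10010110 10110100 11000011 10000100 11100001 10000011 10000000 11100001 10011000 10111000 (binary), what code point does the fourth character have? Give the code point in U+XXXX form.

U+3766D

Offset 0: leading byte 0xCE = 11001110 → 2-byte char #1 = CE AF.
Offset 2: leading byte 0xF2 = 11110010 → 4-byte char #2 = F2 97 A8 BC.
Offset 6: leading byte 0xE0 = 11100000 → 3-byte char #3 = E0 A4 B1.
Offset 9: leading byte 0xF0 = 11110000 → 4-byte char #4 = F0 B7 99 AD.
Leading byte 0xF0 = 11110000 matches 11110xxx → 4-byte sequence.
Byte 1: 0xF0 = 11110000, payload 000 (3 bits).
Byte 2: 0xB7 = 10110111 (10xxxxxx ✓), payload 110111.
Byte 3: 0x99 = 10011001 (10xxxxxx ✓), payload 011001.
Byte 4: 0xAD = 10101101 (10xxxxxx ✓), payload 101101.
Concatenate: 000110111011001101101 = 0x3766D (21 bits → U+3766D).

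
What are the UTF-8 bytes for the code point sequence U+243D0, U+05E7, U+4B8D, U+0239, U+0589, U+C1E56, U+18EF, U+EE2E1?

F0 A4 8F 90 D7 A7 E4 AE 8D C8 B9 D6 89 F3 81 B9 96 E1 A3 AF F3 AE 8B A1

U+243D0: 4-byte form → F0 A4 8F 90.
U+05E7: 2-byte form → D7 A7.
U+4B8D: 3-byte form → E4 AE 8D.
U+0239: 2-byte form → C8 B9.
U+0589: 2-byte form → D6 89.
U+C1E56: 4-byte form → F3 81 B9 96.
U+18EF: 3-byte form → E1 A3 AF.
U+EE2E1: 4-byte form → F3 AE 8B A1.
Concatenated (24 bytes): F0 A4 8F 90 D7 A7 E4 AE 8D C8 B9 D6 89 F3 81 B9 96 E1 A3 AF F3 AE 8B A1.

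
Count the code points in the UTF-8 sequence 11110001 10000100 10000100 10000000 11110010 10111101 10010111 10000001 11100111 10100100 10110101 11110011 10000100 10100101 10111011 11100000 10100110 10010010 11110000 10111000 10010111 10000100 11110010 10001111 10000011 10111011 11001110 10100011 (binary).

8

Byte at offset 0: 0xF1 = 11110001 → 4-byte char (#1). Advance 4.
Byte at offset 4: 0xF2 = 11110010 → 4-byte char (#2). Advance 4.
Byte at offset 8: 0xE7 = 11100111 → 3-byte char (#3). Advance 3.
Byte at offset 11: 0xF3 = 11110011 → 4-byte char (#4). Advance 4.
Byte at offset 15: 0xE0 = 11100000 → 3-byte char (#5). Advance 3.
Byte at offset 18: 0xF0 = 11110000 → 4-byte char (#6). Advance 4.
Byte at offset 22: 0xF2 = 11110010 → 4-byte char (#7). Advance 4.
Byte at offset 26: 0xCE = 11001110 → 2-byte char (#8). Advance 2.
Reached end at offset 28 after 8 code points.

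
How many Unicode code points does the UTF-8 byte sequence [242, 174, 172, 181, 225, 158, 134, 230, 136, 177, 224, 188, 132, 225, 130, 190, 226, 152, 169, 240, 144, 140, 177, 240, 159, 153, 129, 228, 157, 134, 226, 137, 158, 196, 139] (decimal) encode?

11

Byte at offset 0: 0xF2 = 11110010 → 4-byte char (#1). Advance 4.
Byte at offset 4: 0xE1 = 11100001 → 3-byte char (#2). Advance 3.
Byte at offset 7: 0xE6 = 11100110 → 3-byte char (#3). Advance 3.
Byte at offset 10: 0xE0 = 11100000 → 3-byte char (#4). Advance 3.
Byte at offset 13: 0xE1 = 11100001 → 3-byte char (#5). Advance 3.
Byte at offset 16: 0xE2 = 11100010 → 3-byte char (#6). Advance 3.
Byte at offset 19: 0xF0 = 11110000 → 4-byte char (#7). Advance 4.
Byte at offset 23: 0xF0 = 11110000 → 4-byte char (#8). Advance 4.
Byte at offset 27: 0xE4 = 11100100 → 3-byte char (#9). Advance 3.
Byte at offset 30: 0xE2 = 11100010 → 3-byte char (#10). Advance 3.
Byte at offset 33: 0xC4 = 11000100 → 2-byte char (#11). Advance 2.
Reached end at offset 35 after 11 code points.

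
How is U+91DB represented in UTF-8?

U+91DB = 0x91DB = 37339 decimal. In range U+0800–U+FFFF → 3-byte form: 1110xxxx 10xxxxxx 10xxxxxx.
Binary (16 bits): 1001000111011011.
Split 4+6+6: 1001 | 000111 | 011011.
Byte 1: 11101001 = 0xE9.
Byte 2: 10000111 = 0x87.
Byte 3: 10011011 = 0x9B.

E9 87 9B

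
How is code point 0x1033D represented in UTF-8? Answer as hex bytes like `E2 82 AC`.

F0 90 8C BD

U+1033D = 0x1033D = 66365 decimal. In range U+10000–U+10FFFF → 4-byte form: 11110xxx 10xxxxxx 10xxxxxx 10xxxxxx.
Binary (21 bits): 000010000001100111101.
Split 3+6+6+6: 000 | 010000 | 001100 | 111101.
Byte 1: 11110000 = 0xF0.
Byte 2: 10010000 = 0x90.
Byte 3: 10001100 = 0x8C.
Byte 4: 10111101 = 0xBD.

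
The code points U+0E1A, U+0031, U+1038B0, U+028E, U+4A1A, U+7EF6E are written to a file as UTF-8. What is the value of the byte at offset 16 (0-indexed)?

0xAE

U+0E1A → 3-byte form E0 B8 9A at offsets 0–2.
U+0031 → 1-byte form 31 at offsets 3–3.
U+1038B0 → 4-byte form F4 83 A2 B0 at offsets 4–7.
U+028E → 2-byte form CA 8E at offsets 8–9.
U+4A1A → 3-byte form E4 A8 9A at offsets 10–12.
U+7EF6E → 4-byte form F1 BE BD AE at offsets 13–16.
Offset 16 falls in char 6's range; it's byte 4 of F1 BE BD AE = 0xAE.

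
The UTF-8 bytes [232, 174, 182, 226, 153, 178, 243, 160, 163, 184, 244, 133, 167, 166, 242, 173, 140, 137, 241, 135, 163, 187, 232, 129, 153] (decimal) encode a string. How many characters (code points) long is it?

7

Byte at offset 0: 0xE8 = 11101000 → 3-byte char (#1). Advance 3.
Byte at offset 3: 0xE2 = 11100010 → 3-byte char (#2). Advance 3.
Byte at offset 6: 0xF3 = 11110011 → 4-byte char (#3). Advance 4.
Byte at offset 10: 0xF4 = 11110100 → 4-byte char (#4). Advance 4.
Byte at offset 14: 0xF2 = 11110010 → 4-byte char (#5). Advance 4.
Byte at offset 18: 0xF1 = 11110001 → 4-byte char (#6). Advance 4.
Byte at offset 22: 0xE8 = 11101000 → 3-byte char (#7). Advance 3.
Reached end at offset 25 after 7 code points.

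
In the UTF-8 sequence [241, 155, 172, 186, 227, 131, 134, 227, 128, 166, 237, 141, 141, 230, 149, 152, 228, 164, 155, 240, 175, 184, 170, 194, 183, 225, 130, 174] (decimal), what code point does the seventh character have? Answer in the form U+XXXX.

U+2FE2A

Offset 0: leading byte 0xF1 = 11110001 → 4-byte char #1 = F1 9B AC BA.
Offset 4: leading byte 0xE3 = 11100011 → 3-byte char #2 = E3 83 86.
Offset 7: leading byte 0xE3 = 11100011 → 3-byte char #3 = E3 80 A6.
Offset 10: leading byte 0xED = 11101101 → 3-byte char #4 = ED 8D 8D.
Offset 13: leading byte 0xE6 = 11100110 → 3-byte char #5 = E6 95 98.
Offset 16: leading byte 0xE4 = 11100100 → 3-byte char #6 = E4 A4 9B.
Offset 19: leading byte 0xF0 = 11110000 → 4-byte char #7 = F0 AF B8 AA.
Leading byte 0xF0 = 11110000 matches 11110xxx → 4-byte sequence.
Byte 1: 0xF0 = 11110000, payload 000 (3 bits).
Byte 2: 0xAF = 10101111 (10xxxxxx ✓), payload 101111.
Byte 3: 0xB8 = 10111000 (10xxxxxx ✓), payload 111000.
Byte 4: 0xAA = 10101010 (10xxxxxx ✓), payload 101010.
Concatenate: 000101111111000101010 = 0x2FE2A (21 bits → U+2FE2A).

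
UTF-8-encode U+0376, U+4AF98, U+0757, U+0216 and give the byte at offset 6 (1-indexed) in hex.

1-indexed offset 6 is 0-indexed offset 5.
U+0376 → 2-byte form CD B6 at offsets 0–1.
U+4AF98 → 4-byte form F1 8A BE 98 at offsets 2–5.
Offset 5 falls in char 2's range; it's byte 4 of F1 8A BE 98 = 0x98.

0x98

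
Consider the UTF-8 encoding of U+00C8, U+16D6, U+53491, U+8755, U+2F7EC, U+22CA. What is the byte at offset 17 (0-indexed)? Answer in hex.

0x8B

U+00C8 → 2-byte form C3 88 at offsets 0–1.
U+16D6 → 3-byte form E1 9B 96 at offsets 2–4.
U+53491 → 4-byte form F1 93 92 91 at offsets 5–8.
U+8755 → 3-byte form E8 9D 95 at offsets 9–11.
U+2F7EC → 4-byte form F0 AF 9F AC at offsets 12–15.
U+22CA → 3-byte form E2 8B 8A at offsets 16–18.
Offset 17 falls in char 6's range; it's byte 2 of E2 8B 8A = 0x8B.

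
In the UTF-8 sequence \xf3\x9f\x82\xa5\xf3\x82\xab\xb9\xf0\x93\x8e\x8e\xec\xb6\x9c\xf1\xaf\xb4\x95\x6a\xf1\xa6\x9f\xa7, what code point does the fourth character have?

U+CD9C

Offset 0: leading byte 0xF3 = 11110011 → 4-byte char #1 = F3 9F 82 A5.
Offset 4: leading byte 0xF3 = 11110011 → 4-byte char #2 = F3 82 AB B9.
Offset 8: leading byte 0xF0 = 11110000 → 4-byte char #3 = F0 93 8E 8E.
Offset 12: leading byte 0xEC = 11101100 → 3-byte char #4 = EC B6 9C.
Leading byte 0xEC = 11101100 matches 1110xxxx → 3-byte sequence.
Byte 1: 0xEC = 11101100, payload 1100 (4 bits).
Byte 2: 0xB6 = 10110110 (10xxxxxx ✓), payload 110110.
Byte 3: 0x9C = 10011100 (10xxxxxx ✓), payload 011100.
Concatenate: 1100110110011100 = 0xCD9C (16 bits → U+CD9C).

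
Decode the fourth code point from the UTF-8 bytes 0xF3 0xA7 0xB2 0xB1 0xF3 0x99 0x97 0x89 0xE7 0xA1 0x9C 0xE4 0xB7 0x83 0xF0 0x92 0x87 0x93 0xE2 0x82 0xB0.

U+4DC3

Offset 0: leading byte 0xF3 = 11110011 → 4-byte char #1 = F3 A7 B2 B1.
Offset 4: leading byte 0xF3 = 11110011 → 4-byte char #2 = F3 99 97 89.
Offset 8: leading byte 0xE7 = 11100111 → 3-byte char #3 = E7 A1 9C.
Offset 11: leading byte 0xE4 = 11100100 → 3-byte char #4 = E4 B7 83.
Leading byte 0xE4 = 11100100 matches 1110xxxx → 3-byte sequence.
Byte 1: 0xE4 = 11100100, payload 0100 (4 bits).
Byte 2: 0xB7 = 10110111 (10xxxxxx ✓), payload 110111.
Byte 3: 0x83 = 10000011 (10xxxxxx ✓), payload 000011.
Concatenate: 0100110111000011 = 0x4DC3 (16 bits → U+4DC3).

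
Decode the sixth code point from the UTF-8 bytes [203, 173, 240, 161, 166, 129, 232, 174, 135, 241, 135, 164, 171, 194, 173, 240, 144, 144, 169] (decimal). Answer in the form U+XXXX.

Offset 0: leading byte 0xCB = 11001011 → 2-byte char #1 = CB AD.
Offset 2: leading byte 0xF0 = 11110000 → 4-byte char #2 = F0 A1 A6 81.
Offset 6: leading byte 0xE8 = 11101000 → 3-byte char #3 = E8 AE 87.
Offset 9: leading byte 0xF1 = 11110001 → 4-byte char #4 = F1 87 A4 AB.
Offset 13: leading byte 0xC2 = 11000010 → 2-byte char #5 = C2 AD.
Offset 15: leading byte 0xF0 = 11110000 → 4-byte char #6 = F0 90 90 A9.
Leading byte 0xF0 = 11110000 matches 11110xxx → 4-byte sequence.
Byte 1: 0xF0 = 11110000, payload 000 (3 bits).
Byte 2: 0x90 = 10010000 (10xxxxxx ✓), payload 010000.
Byte 3: 0x90 = 10010000 (10xxxxxx ✓), payload 010000.
Byte 4: 0xA9 = 10101001 (10xxxxxx ✓), payload 101001.
Concatenate: 000010000010000101001 = 0x10429 (21 bits → U+10429).

U+10429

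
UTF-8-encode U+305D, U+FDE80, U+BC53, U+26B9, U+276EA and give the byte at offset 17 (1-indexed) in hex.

1-indexed offset 17 is 0-indexed offset 16.
U+305D → 3-byte form E3 81 9D at offsets 0–2.
U+FDE80 → 4-byte form F3 BD BA 80 at offsets 3–6.
U+BC53 → 3-byte form EB B1 93 at offsets 7–9.
U+26B9 → 3-byte form E2 9A B9 at offsets 10–12.
U+276EA → 4-byte form F0 A7 9B AA at offsets 13–16.
Offset 16 falls in char 5's range; it's byte 4 of F0 A7 9B AA = 0xAA.

0xAA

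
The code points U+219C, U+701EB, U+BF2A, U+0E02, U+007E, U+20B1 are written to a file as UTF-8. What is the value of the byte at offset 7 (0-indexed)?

0xEB

U+219C → 3-byte form E2 86 9C at offsets 0–2.
U+701EB → 4-byte form F1 B0 87 AB at offsets 3–6.
U+BF2A → 3-byte form EB BC AA at offsets 7–9.
Offset 7 falls in char 3's range; it's byte 1 of EB BC AA = 0xEB.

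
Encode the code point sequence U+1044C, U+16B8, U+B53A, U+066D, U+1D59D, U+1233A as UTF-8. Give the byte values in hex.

F0 90 91 8C E1 9A B8 EB 94 BA D9 AD F0 9D 96 9D F0 92 8C BA

U+1044C: 4-byte form → F0 90 91 8C.
U+16B8: 3-byte form → E1 9A B8.
U+B53A: 3-byte form → EB 94 BA.
U+066D: 2-byte form → D9 AD.
U+1D59D: 4-byte form → F0 9D 96 9D.
U+1233A: 4-byte form → F0 92 8C BA.
Concatenated (20 bytes): F0 90 91 8C E1 9A B8 EB 94 BA D9 AD F0 9D 96 9D F0 92 8C BA.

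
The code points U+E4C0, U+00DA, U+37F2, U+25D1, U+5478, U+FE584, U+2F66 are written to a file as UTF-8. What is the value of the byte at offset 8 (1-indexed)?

0xB2

1-indexed offset 8 is 0-indexed offset 7.
U+E4C0 → 3-byte form EE 93 80 at offsets 0–2.
U+00DA → 2-byte form C3 9A at offsets 3–4.
U+37F2 → 3-byte form E3 9F B2 at offsets 5–7.
Offset 7 falls in char 3's range; it's byte 3 of E3 9F B2 = 0xB2.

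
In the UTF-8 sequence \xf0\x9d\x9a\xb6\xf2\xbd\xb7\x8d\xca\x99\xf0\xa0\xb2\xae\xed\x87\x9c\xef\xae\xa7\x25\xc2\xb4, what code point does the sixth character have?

Offset 0: leading byte 0xF0 = 11110000 → 4-byte char #1 = F0 9D 9A B6.
Offset 4: leading byte 0xF2 = 11110010 → 4-byte char #2 = F2 BD B7 8D.
Offset 8: leading byte 0xCA = 11001010 → 2-byte char #3 = CA 99.
Offset 10: leading byte 0xF0 = 11110000 → 4-byte char #4 = F0 A0 B2 AE.
Offset 14: leading byte 0xED = 11101101 → 3-byte char #5 = ED 87 9C.
Offset 17: leading byte 0xEF = 11101111 → 3-byte char #6 = EF AE A7.
Leading byte 0xEF = 11101111 matches 1110xxxx → 3-byte sequence.
Byte 1: 0xEF = 11101111, payload 1111 (4 bits).
Byte 2: 0xAE = 10101110 (10xxxxxx ✓), payload 101110.
Byte 3: 0xA7 = 10100111 (10xxxxxx ✓), payload 100111.
Concatenate: 1111101110100111 = 0xFBA7 (16 bits → U+FBA7).

U+FBA7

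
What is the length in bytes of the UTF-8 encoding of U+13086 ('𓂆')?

U+13086 = 0x13086. UTF-8 uses 1 byte below 0x80, 2 below 0x800, 3 below 0x10000, 4 up to 0x10FFFF. 0x13086 is in U+10000–U+10FFFF → 4 bytes.

4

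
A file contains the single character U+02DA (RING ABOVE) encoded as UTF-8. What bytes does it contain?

CB 9A

U+02DA = 0x2DA = 730 decimal. In range U+0080–U+07FF → 2-byte form: 110xxxxx 10xxxxxx.
Binary (11 bits): 01011011010.
Split 5+6: 01011 | 011010.
Byte 1: 11001011 = 0xCB.
Byte 2: 10011010 = 0x9A.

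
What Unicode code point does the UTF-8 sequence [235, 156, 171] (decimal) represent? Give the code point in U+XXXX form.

U+B72B

Leading byte 0xEB = 11101011 matches 1110xxxx → 3-byte sequence.
Byte 1: 0xEB = 11101011, payload 1011 (4 bits).
Byte 2: 0x9C = 10011100 (10xxxxxx ✓), payload 011100.
Byte 3: 0xAB = 10101011 (10xxxxxx ✓), payload 101011.
Concatenate: 1011011100101011 = 0xB72B (16 bits → U+B72B).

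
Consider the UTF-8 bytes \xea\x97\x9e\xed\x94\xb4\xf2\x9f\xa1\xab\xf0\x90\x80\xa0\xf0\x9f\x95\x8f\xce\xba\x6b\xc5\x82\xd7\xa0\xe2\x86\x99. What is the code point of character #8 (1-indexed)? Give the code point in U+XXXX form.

Offset 0: leading byte 0xEA = 11101010 → 3-byte char #1 = EA 97 9E.
Offset 3: leading byte 0xED = 11101101 → 3-byte char #2 = ED 94 B4.
Offset 6: leading byte 0xF2 = 11110010 → 4-byte char #3 = F2 9F A1 AB.
Offset 10: leading byte 0xF0 = 11110000 → 4-byte char #4 = F0 90 80 A0.
Offset 14: leading byte 0xF0 = 11110000 → 4-byte char #5 = F0 9F 95 8F.
Offset 18: leading byte 0xCE = 11001110 → 2-byte char #6 = CE BA.
Offset 20: leading byte 0x6B = 01101011 → 1-byte char #7 = 6B.
Offset 21: leading byte 0xC5 = 11000101 → 2-byte char #8 = C5 82.
Leading byte 0xC5 = 11000101 matches 110xxxxx → 2-byte sequence.
Byte 1: 0xC5 = 11000101, payload 00101 (5 bits).
Byte 2: 0x82 = 10000010 (10xxxxxx ✓), payload 000010.
Concatenate: 00101000010 = 0x142 (11 bits → U+0142).

U+0142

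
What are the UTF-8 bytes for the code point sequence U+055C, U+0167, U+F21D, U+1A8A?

D5 9C C5 A7 EF 88 9D E1 AA 8A

U+055C: 2-byte form → D5 9C.
U+0167: 2-byte form → C5 A7.
U+F21D: 3-byte form → EF 88 9D.
U+1A8A: 3-byte form → E1 AA 8A.
Concatenated (10 bytes): D5 9C C5 A7 EF 88 9D E1 AA 8A.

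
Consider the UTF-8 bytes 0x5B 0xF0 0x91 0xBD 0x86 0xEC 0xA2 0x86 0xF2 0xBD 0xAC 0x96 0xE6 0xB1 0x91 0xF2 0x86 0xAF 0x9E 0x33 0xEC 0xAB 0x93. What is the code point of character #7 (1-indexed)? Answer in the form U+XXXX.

U+0033

Offset 0: leading byte 0x5B = 01011011 → 1-byte char #1 = 5B.
Offset 1: leading byte 0xF0 = 11110000 → 4-byte char #2 = F0 91 BD 86.
Offset 5: leading byte 0xEC = 11101100 → 3-byte char #3 = EC A2 86.
Offset 8: leading byte 0xF2 = 11110010 → 4-byte char #4 = F2 BD AC 96.
Offset 12: leading byte 0xE6 = 11100110 → 3-byte char #5 = E6 B1 91.
Offset 15: leading byte 0xF2 = 11110010 → 4-byte char #6 = F2 86 AF 9E.
Offset 19: leading byte 0x33 = 00110011 → 1-byte char #7 = 33.
Leading byte 0x33 = 00110011 matches 0xxxxxxx → 1-byte sequence.
Byte 1: 0x33 = 00110011, payload 0110011 (7 bits).
Concatenate: 0110011 = 0x33 (7 bits → U+0033).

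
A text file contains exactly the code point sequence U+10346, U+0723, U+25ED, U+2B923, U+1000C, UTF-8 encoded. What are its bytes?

F0 90 8D 86 DC A3 E2 97 AD F0 AB A4 A3 F0 90 80 8C

U+10346: 4-byte form → F0 90 8D 86.
U+0723: 2-byte form → DC A3.
U+25ED: 3-byte form → E2 97 AD.
U+2B923: 4-byte form → F0 AB A4 A3.
U+1000C: 4-byte form → F0 90 80 8C.
Concatenated (17 bytes): F0 90 8D 86 DC A3 E2 97 AD F0 AB A4 A3 F0 90 80 8C.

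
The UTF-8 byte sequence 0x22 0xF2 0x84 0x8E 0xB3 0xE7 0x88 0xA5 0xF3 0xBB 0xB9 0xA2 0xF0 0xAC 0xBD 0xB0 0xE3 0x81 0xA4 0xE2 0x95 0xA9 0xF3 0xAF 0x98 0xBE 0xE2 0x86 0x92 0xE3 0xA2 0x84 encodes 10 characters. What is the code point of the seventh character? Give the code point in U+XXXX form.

Offset 0: leading byte 0x22 = 00100010 → 1-byte char #1 = 22.
Offset 1: leading byte 0xF2 = 11110010 → 4-byte char #2 = F2 84 8E B3.
Offset 5: leading byte 0xE7 = 11100111 → 3-byte char #3 = E7 88 A5.
Offset 8: leading byte 0xF3 = 11110011 → 4-byte char #4 = F3 BB B9 A2.
Offset 12: leading byte 0xF0 = 11110000 → 4-byte char #5 = F0 AC BD B0.
Offset 16: leading byte 0xE3 = 11100011 → 3-byte char #6 = E3 81 A4.
Offset 19: leading byte 0xE2 = 11100010 → 3-byte char #7 = E2 95 A9.
Leading byte 0xE2 = 11100010 matches 1110xxxx → 3-byte sequence.
Byte 1: 0xE2 = 11100010, payload 0010 (4 bits).
Byte 2: 0x95 = 10010101 (10xxxxxx ✓), payload 010101.
Byte 3: 0xA9 = 10101001 (10xxxxxx ✓), payload 101001.
Concatenate: 0010010101101001 = 0x2569 (16 bits → U+2569).

U+2569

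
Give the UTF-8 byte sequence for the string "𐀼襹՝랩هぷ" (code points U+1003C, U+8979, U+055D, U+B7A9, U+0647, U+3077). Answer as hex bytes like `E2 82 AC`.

F0 90 80 BC E8 A5 B9 D5 9D EB 9E A9 D9 87 E3 81 B7

U+1003C: 4-byte form → F0 90 80 BC.
U+8979: 3-byte form → E8 A5 B9.
U+055D: 2-byte form → D5 9D.
U+B7A9: 3-byte form → EB 9E A9.
U+0647: 2-byte form → D9 87.
U+3077: 3-byte form → E3 81 B7.
Concatenated (17 bytes): F0 90 80 BC E8 A5 B9 D5 9D EB 9E A9 D9 87 E3 81 B7.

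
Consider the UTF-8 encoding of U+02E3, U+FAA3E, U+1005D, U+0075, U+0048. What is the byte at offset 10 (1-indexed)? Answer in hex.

0x9D

1-indexed offset 10 is 0-indexed offset 9.
U+02E3 → 2-byte form CB A3 at offsets 0–1.
U+FAA3E → 4-byte form F3 BA A8 BE at offsets 2–5.
U+1005D → 4-byte form F0 90 81 9D at offsets 6–9.
Offset 9 falls in char 3's range; it's byte 4 of F0 90 81 9D = 0x9D.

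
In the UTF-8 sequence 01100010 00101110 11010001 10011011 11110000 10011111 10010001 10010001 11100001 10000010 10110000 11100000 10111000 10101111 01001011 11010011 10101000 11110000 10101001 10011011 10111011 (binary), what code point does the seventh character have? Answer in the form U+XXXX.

Offset 0: leading byte 0x62 = 01100010 → 1-byte char #1 = 62.
Offset 1: leading byte 0x2E = 00101110 → 1-byte char #2 = 2E.
Offset 2: leading byte 0xD1 = 11010001 → 2-byte char #3 = D1 9B.
Offset 4: leading byte 0xF0 = 11110000 → 4-byte char #4 = F0 9F 91 91.
Offset 8: leading byte 0xE1 = 11100001 → 3-byte char #5 = E1 82 B0.
Offset 11: leading byte 0xE0 = 11100000 → 3-byte char #6 = E0 B8 AF.
Offset 14: leading byte 0x4B = 01001011 → 1-byte char #7 = 4B.
Leading byte 0x4B = 01001011 matches 0xxxxxxx → 1-byte sequence.
Byte 1: 0x4B = 01001011, payload 1001011 (7 bits).
Concatenate: 1001011 = 0x4B (7 bits → U+004B).

U+004B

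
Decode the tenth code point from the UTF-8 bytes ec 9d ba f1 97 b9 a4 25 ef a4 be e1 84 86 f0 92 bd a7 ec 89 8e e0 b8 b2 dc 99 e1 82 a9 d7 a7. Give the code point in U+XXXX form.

U+10A9

Offset 0: leading byte 0xEC = 11101100 → 3-byte char #1 = EC 9D BA.
Offset 3: leading byte 0xF1 = 11110001 → 4-byte char #2 = F1 97 B9 A4.
Offset 7: leading byte 0x25 = 00100101 → 1-byte char #3 = 25.
Offset 8: leading byte 0xEF = 11101111 → 3-byte char #4 = EF A4 BE.
Offset 11: leading byte 0xE1 = 11100001 → 3-byte char #5 = E1 84 86.
Offset 14: leading byte 0xF0 = 11110000 → 4-byte char #6 = F0 92 BD A7.
Offset 18: leading byte 0xEC = 11101100 → 3-byte char #7 = EC 89 8E.
Offset 21: leading byte 0xE0 = 11100000 → 3-byte char #8 = E0 B8 B2.
Offset 24: leading byte 0xDC = 11011100 → 2-byte char #9 = DC 99.
Offset 26: leading byte 0xE1 = 11100001 → 3-byte char #10 = E1 82 A9.
Leading byte 0xE1 = 11100001 matches 1110xxxx → 3-byte sequence.
Byte 1: 0xE1 = 11100001, payload 0001 (4 bits).
Byte 2: 0x82 = 10000010 (10xxxxxx ✓), payload 000010.
Byte 3: 0xA9 = 10101001 (10xxxxxx ✓), payload 101001.
Concatenate: 0001000010101001 = 0x10A9 (16 bits → U+10A9).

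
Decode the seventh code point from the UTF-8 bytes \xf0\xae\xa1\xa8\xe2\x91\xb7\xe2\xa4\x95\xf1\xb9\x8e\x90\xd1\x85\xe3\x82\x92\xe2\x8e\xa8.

U+23A8

Offset 0: leading byte 0xF0 = 11110000 → 4-byte char #1 = F0 AE A1 A8.
Offset 4: leading byte 0xE2 = 11100010 → 3-byte char #2 = E2 91 B7.
Offset 7: leading byte 0xE2 = 11100010 → 3-byte char #3 = E2 A4 95.
Offset 10: leading byte 0xF1 = 11110001 → 4-byte char #4 = F1 B9 8E 90.
Offset 14: leading byte 0xD1 = 11010001 → 2-byte char #5 = D1 85.
Offset 16: leading byte 0xE3 = 11100011 → 3-byte char #6 = E3 82 92.
Offset 19: leading byte 0xE2 = 11100010 → 3-byte char #7 = E2 8E A8.
Leading byte 0xE2 = 11100010 matches 1110xxxx → 3-byte sequence.
Byte 1: 0xE2 = 11100010, payload 0010 (4 bits).
Byte 2: 0x8E = 10001110 (10xxxxxx ✓), payload 001110.
Byte 3: 0xA8 = 10101000 (10xxxxxx ✓), payload 101000.
Concatenate: 0010001110101000 = 0x23A8 (16 bits → U+23A8).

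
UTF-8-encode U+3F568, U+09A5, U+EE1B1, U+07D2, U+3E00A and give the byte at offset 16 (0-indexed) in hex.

U+3F568 → 4-byte form F0 BF 95 A8 at offsets 0–3.
U+09A5 → 3-byte form E0 A6 A5 at offsets 4–6.
U+EE1B1 → 4-byte form F3 AE 86 B1 at offsets 7–10.
U+07D2 → 2-byte form DF 92 at offsets 11–12.
U+3E00A → 4-byte form F0 BE 80 8A at offsets 13–16.
Offset 16 falls in char 5's range; it's byte 4 of F0 BE 80 8A = 0x8A.

0x8A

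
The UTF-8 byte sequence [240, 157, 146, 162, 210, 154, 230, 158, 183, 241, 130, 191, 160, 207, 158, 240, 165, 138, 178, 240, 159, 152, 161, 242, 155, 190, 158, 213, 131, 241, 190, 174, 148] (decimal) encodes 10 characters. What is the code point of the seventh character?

Offset 0: leading byte 0xF0 = 11110000 → 4-byte char #1 = F0 9D 92 A2.
Offset 4: leading byte 0xD2 = 11010010 → 2-byte char #2 = D2 9A.
Offset 6: leading byte 0xE6 = 11100110 → 3-byte char #3 = E6 9E B7.
Offset 9: leading byte 0xF1 = 11110001 → 4-byte char #4 = F1 82 BF A0.
Offset 13: leading byte 0xCF = 11001111 → 2-byte char #5 = CF 9E.
Offset 15: leading byte 0xF0 = 11110000 → 4-byte char #6 = F0 A5 8A B2.
Offset 19: leading byte 0xF0 = 11110000 → 4-byte char #7 = F0 9F 98 A1.
Leading byte 0xF0 = 11110000 matches 11110xxx → 4-byte sequence.
Byte 1: 0xF0 = 11110000, payload 000 (3 bits).
Byte 2: 0x9F = 10011111 (10xxxxxx ✓), payload 011111.
Byte 3: 0x98 = 10011000 (10xxxxxx ✓), payload 011000.
Byte 4: 0xA1 = 10100001 (10xxxxxx ✓), payload 100001.
Concatenate: 000011111011000100001 = 0x1F621 (21 bits → U+1F621).

U+1F621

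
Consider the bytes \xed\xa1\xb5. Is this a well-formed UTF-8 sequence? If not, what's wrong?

Structurally a 3-byte sequence; payload = 0xD875.
But 0xD875 is in U+D800–U+DFFF, the surrogate range. Surrogates are not Unicode scalar values and are forbidden in UTF-8.

invalid (encodes a surrogate (U+D800–U+DFFF))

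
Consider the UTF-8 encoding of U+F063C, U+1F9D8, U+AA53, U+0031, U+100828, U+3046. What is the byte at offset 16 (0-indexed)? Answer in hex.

0xE3

U+F063C → 4-byte form F3 B0 98 BC at offsets 0–3.
U+1F9D8 → 4-byte form F0 9F A7 98 at offsets 4–7.
U+AA53 → 3-byte form EA A9 93 at offsets 8–10.
U+0031 → 1-byte form 31 at offsets 11–11.
U+100828 → 4-byte form F4 80 A0 A8 at offsets 12–15.
U+3046 → 3-byte form E3 81 86 at offsets 16–18.
Offset 16 falls in char 6's range; it's byte 1 of E3 81 86 = 0xE3.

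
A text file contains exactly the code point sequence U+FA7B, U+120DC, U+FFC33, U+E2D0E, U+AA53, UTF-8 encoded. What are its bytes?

EF A9 BB F0 92 83 9C F3 BF B0 B3 F3 A2 B4 8E EA A9 93

U+FA7B: 3-byte form → EF A9 BB.
U+120DC: 4-byte form → F0 92 83 9C.
U+FFC33: 4-byte form → F3 BF B0 B3.
U+E2D0E: 4-byte form → F3 A2 B4 8E.
U+AA53: 3-byte form → EA A9 93.
Concatenated (18 bytes): EF A9 BB F0 92 83 9C F3 BF B0 B3 F3 A2 B4 8E EA A9 93.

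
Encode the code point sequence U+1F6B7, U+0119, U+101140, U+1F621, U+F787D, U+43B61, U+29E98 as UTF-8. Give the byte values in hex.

U+1F6B7: 4-byte form → F0 9F 9A B7.
U+0119: 2-byte form → C4 99.
U+101140: 4-byte form → F4 81 85 80.
U+1F621: 4-byte form → F0 9F 98 A1.
U+F787D: 4-byte form → F3 B7 A1 BD.
U+43B61: 4-byte form → F1 83 AD A1.
U+29E98: 4-byte form → F0 A9 BA 98.
Concatenated (26 bytes): F0 9F 9A B7 C4 99 F4 81 85 80 F0 9F 98 A1 F3 B7 A1 BD F1 83 AD A1 F0 A9 BA 98.

F0 9F 9A B7 C4 99 F4 81 85 80 F0 9F 98 A1 F3 B7 A1 BD F1 83 AD A1 F0 A9 BA 98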